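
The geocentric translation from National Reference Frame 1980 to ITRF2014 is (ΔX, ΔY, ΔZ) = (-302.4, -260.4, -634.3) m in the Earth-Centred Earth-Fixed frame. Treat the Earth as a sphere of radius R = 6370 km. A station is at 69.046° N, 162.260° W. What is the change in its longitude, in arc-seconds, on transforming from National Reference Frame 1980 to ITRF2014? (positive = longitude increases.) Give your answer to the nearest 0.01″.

sin φ = 0.933868, cos φ = 0.357618, sin λ = -0.304698, cos λ = -0.952449.
East component: ΔE = −sin λ·ΔX + cos λ·ΔY = −(-0.304698)(-302.4) + (-0.952449)(-260.4) = 155.88 m.
1° of latitude spans πR/180 = 111177 m; at latitude φ, 1° of longitude spans that × cos φ = 39759.1 m, so Δλ = 155.88 / 39759.1 × 3600 = 14.114″.

Δλ = 14.11″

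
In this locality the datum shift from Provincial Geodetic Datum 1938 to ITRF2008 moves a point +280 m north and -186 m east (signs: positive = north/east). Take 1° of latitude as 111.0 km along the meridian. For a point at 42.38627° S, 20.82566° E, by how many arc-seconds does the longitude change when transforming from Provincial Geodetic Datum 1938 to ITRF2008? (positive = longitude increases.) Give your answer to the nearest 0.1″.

Δλ = -8.2″

At latitude -42.38627°, cos φ = 0.738617.
1° of longitude at this latitude = 111.0 × cos φ = 81.99 km, so Δλ = -186.0 / 81986.5 = -0.0022687° = -8.167″.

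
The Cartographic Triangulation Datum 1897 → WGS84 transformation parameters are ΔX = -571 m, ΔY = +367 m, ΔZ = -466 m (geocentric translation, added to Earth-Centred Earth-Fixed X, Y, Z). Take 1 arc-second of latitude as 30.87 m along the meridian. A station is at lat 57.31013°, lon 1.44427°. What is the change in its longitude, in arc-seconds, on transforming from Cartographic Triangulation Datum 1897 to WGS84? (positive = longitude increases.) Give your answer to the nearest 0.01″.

sin φ = 0.841606, cos φ = 0.540092, sin λ = 0.025205, cos λ = 0.999682.
East component: ΔE = −sin λ·ΔX + cos λ·ΔY = −(0.025205)(-571) + (0.999682)(367) = 381.28 m.
1° of latitude spans 3600 × 30.87 = 111132 m; at latitude φ, 1° of longitude spans that × cos φ = 60021.5 m, so Δλ = 381.28 / 60021.5 × 3600 = 22.868″.

Δλ = 22.87″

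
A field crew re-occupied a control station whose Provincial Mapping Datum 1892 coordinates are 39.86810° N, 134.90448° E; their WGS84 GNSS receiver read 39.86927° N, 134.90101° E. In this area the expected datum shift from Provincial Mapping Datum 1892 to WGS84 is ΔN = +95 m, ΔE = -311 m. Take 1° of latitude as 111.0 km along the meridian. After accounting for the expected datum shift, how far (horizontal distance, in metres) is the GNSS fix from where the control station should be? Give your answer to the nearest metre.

Observed coordinate differences: Δφ = +0.00117°, Δλ = -0.00347°.
Converting to metres (1° lat = 111000 m, cos φ = 0.767522): observed ΔN = 129.9 m, observed ΔE = -295.6 m.
Subtracting the expected shift leaves a residual of 129.9 − (95) = 34.9 m north and -295.6 − (-311) = 15.4 m east.
Residual distance = √(34.9² + 15.4²) = 38.1 m.

38 m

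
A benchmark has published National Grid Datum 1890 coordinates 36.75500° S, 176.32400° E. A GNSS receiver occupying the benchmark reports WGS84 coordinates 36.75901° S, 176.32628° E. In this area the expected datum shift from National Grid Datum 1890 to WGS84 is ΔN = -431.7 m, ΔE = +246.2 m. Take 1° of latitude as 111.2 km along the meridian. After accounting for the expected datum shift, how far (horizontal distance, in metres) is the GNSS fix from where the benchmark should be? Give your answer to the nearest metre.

Observed coordinate differences: Δφ = -0.00401°, Δλ = +0.00228°.
Converting to metres (1° lat = 111200 m, cos φ = 0.801202): observed ΔN = -445.9 m, observed ΔE = 203.1 m.
Subtracting the expected shift leaves a residual of -445.9 − (-431.7) = -14.2 m north and 203.1 − (246.2) = -43.1 m east.
Residual distance = √((-14.2)² + (-43.1)²) = 45.4 m.

45 m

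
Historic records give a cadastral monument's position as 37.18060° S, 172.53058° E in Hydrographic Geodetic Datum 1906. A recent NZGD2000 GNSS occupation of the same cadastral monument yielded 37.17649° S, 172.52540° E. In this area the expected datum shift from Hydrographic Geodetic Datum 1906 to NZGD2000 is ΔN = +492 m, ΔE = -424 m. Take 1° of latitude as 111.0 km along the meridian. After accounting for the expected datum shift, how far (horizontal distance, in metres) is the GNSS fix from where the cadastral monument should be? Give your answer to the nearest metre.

49 m

Observed coordinate differences: Δφ = +0.00411°, Δλ = -0.00518°.
Converting to metres (1° lat = 111000 m, cos φ = 0.796735): observed ΔN = 456.2 m, observed ΔE = -458.1 m.
Subtracting the expected shift leaves a residual of 456.2 − (492) = -35.8 m north and -458.1 − (-424) = -34.1 m east.
Residual distance = √((-35.8)² + (-34.1)²) = 49.4 m.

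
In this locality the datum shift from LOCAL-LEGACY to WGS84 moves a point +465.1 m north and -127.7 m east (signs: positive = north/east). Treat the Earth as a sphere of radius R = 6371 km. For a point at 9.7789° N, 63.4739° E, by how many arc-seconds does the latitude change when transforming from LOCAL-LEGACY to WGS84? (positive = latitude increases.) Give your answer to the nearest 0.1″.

On a sphere of radius R, 1 rad of latitude = R, so Δφ = ΔN / R = 465.1 / 6371000 = 7.3003e-05 rad = 15.058″.

Δφ = 15.1″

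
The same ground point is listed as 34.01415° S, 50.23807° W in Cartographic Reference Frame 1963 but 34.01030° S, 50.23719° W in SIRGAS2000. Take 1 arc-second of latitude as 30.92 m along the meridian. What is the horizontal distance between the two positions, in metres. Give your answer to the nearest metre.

Δφ = -34.01030° − -34.01415° = +0.00385°; Δλ = -50.23719° − -50.23807° = +0.00088°.
1° of latitude = 3600 × 30.92 = 111312 m.
ΔN = Δφ × 111312 = 428.6 m; ΔE = Δλ × 111312 × cos(-34.01415°) = +0.00088 × 111312 × 0.828899 = 81.2 m.
Distance = √(ΔE² + ΔN²) = √(81.2² + 428.6²) = 436.2 m.

436 m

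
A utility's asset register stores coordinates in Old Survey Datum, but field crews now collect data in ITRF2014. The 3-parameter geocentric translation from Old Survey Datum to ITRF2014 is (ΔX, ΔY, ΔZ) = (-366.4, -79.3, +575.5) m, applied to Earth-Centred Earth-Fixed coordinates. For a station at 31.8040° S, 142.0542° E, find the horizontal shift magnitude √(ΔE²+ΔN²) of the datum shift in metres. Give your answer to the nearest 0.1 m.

679.6 m

At φ = -31.8040°, λ = 142.0542°: sin φ = -0.527015, cos φ = 0.849856, sin λ = 0.614916, cos λ = -0.788593.
ΔE = −sin λ·ΔX + cos λ·ΔY = −(0.614916)·(-366.4) + (-0.788593)·(-79.3) = 287.84 m.
ΔN = −sin φ cos λ·ΔX − sin φ sin λ·ΔY + cos φ·ΔZ = −(-0.527015)(-0.788593)(-366.4) − (-0.527015)(0.614916)(-79.3) + (0.849856)(575.5) = 615.67 m.
Horizontal magnitude = √(ΔE² + ΔN²) = √(287.84² + 615.67²) = 679.63 m.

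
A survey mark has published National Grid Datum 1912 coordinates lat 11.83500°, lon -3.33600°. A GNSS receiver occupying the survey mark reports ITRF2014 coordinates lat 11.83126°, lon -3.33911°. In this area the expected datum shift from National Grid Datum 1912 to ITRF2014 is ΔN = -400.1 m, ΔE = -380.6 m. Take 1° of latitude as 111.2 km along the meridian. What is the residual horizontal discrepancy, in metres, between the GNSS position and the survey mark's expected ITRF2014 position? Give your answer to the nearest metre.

45 m

Observed coordinate differences: Δφ = -0.00374°, Δλ = -0.00311°.
Converting to metres (1° lat = 111200 m, cos φ = 0.978742): observed ΔN = -415.9 m, observed ΔE = -338.5 m.
Subtracting the expected shift leaves a residual of -415.9 − (-400.1) = -15.8 m north and -338.5 − (-380.6) = 42.1 m east.
Residual distance = √((-15.8)² + 42.1²) = 45.0 m.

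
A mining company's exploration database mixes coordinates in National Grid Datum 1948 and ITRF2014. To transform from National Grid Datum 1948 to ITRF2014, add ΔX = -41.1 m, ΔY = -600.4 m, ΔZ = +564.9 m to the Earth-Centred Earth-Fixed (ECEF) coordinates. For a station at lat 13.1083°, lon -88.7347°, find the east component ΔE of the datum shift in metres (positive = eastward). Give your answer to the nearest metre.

ΔE = -54 m

The local east axis at (φ, λ) is (−sin λ, cos λ, 0), so ΔE = −sin(-88.7347°)·(-41.1) + cos(-88.7347°)·(-600.4) = -54.35 m.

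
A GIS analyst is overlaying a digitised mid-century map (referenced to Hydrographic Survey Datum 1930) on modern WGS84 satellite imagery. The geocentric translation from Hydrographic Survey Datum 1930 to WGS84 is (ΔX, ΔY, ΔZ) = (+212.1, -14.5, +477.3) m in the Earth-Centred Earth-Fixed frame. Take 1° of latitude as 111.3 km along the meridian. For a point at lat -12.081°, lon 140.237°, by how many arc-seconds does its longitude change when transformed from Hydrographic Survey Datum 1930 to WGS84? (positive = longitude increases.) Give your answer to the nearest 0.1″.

sin φ = -0.209294, cos φ = 0.977853, sin λ = 0.639613, cos λ = -0.768697.
East component: ΔE = −sin λ·ΔX + cos λ·ΔY = −(0.639613)(212.1) + (-0.768697)(-14.5) = -124.52 m.
1° of latitude spans 111300 m; at latitude φ, 1° of longitude spans that × cos φ = 108835.0 m, so Δλ = -124.52 / 108835.0 × 3600 = -4.119″.

Δλ = -4.1″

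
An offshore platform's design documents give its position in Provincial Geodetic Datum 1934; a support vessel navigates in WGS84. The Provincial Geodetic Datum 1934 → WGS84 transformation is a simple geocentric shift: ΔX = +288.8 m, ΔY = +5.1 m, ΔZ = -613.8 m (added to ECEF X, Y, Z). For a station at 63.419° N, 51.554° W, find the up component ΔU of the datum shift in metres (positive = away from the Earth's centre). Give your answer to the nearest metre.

The local up (radial) axis is (cos φ cos λ, cos φ sin λ, sin φ), giving ΔU = 80.350 − 1.787 − 548.923 = -470.36 m.

ΔU = -470 m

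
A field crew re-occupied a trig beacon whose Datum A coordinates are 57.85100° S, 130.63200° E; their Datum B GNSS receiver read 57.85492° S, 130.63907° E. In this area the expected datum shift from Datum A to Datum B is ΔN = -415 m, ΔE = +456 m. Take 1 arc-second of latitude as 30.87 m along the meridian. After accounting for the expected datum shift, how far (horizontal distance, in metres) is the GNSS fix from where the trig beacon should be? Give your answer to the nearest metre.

Observed coordinate differences: Δφ = -0.00392°, Δλ = +0.00707°.
Converting to metres (1° lat = 111132 m, cos φ = 0.532123): observed ΔN = -435.6 m, observed ΔE = 418.1 m.
Subtracting the expected shift leaves a residual of -435.6 − (-415) = -20.6 m north and 418.1 − (456) = -37.9 m east.
Residual distance = √((-20.6)² + (-37.9)²) = 43.2 m.

43 m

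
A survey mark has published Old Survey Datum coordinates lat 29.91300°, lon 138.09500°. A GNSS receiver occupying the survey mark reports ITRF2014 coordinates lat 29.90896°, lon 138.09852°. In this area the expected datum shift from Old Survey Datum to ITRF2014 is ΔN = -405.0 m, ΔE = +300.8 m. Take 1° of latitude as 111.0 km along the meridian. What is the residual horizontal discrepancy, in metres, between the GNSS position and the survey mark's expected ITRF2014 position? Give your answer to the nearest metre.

Observed coordinate differences: Δφ = -0.00404°, Δλ = +0.00352°.
Converting to metres (1° lat = 111000 m, cos φ = 0.866784): observed ΔN = -448.4 m, observed ΔE = 338.7 m.
Subtracting the expected shift leaves a residual of -448.4 − (-405.0) = -43.4 m north and 338.7 − (300.8) = 37.9 m east.
Residual distance = √((-43.4)² + 37.9²) = 57.6 m.

58 m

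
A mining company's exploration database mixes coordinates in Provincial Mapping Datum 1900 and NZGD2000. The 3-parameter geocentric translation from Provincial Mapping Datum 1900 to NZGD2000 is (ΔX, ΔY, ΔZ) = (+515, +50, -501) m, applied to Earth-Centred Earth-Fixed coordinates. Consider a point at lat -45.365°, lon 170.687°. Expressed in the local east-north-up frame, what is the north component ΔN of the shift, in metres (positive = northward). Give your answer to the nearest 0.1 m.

ΔN = -707.9 m

The local north axis is (−sin φ cos λ, −sin φ sin λ, cos φ), giving ΔN = -361.642 + 5.758 − 351.997 = -707.88 m.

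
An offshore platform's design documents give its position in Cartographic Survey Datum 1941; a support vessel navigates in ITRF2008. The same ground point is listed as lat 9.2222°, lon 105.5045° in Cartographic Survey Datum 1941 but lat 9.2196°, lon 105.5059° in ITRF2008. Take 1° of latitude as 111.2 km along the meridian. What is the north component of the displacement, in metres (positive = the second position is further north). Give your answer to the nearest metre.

Δφ = 9.2196° − 9.2222° = -0.0026°; Δλ = 105.5059° − 105.5045° = +0.0014°.
ΔN = Δφ × 111200 = -289.1 m; ΔE = Δλ × 111200 × cos(9.2222°) = +0.0014 × 111200 × 0.987074 = 153.7 m.

ΔN = -289 m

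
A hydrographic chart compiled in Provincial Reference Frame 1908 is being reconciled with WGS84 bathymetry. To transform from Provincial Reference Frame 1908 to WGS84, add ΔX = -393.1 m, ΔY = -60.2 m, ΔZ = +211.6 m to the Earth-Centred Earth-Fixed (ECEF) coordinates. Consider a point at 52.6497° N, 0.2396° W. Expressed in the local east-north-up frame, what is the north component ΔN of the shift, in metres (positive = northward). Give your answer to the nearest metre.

The local north axis is (−sin φ cos λ, −sin φ sin λ, cos φ), giving ΔN = 312.489 − 0.200 + 128.375 = 440.66 m.

ΔN = 441 m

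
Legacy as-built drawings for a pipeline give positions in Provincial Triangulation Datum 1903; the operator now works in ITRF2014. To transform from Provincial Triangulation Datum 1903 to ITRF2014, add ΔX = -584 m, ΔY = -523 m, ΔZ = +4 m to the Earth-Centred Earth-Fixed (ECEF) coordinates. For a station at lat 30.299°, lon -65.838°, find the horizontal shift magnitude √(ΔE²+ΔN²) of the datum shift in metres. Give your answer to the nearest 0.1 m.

The local east axis at (φ, λ) is (−sin λ, cos λ, 0), so ΔE = −sin(-65.838°)·(-584) + cos(-65.838°)·(-523) = -746.91 m.
The local north axis is (−sin φ cos λ, −sin φ sin λ, cos φ), giving ΔN = 120.600 − 240.744 + 3.454 = -116.69 m.
Horizontal magnitude = √(ΔE² + ΔN²) = √((-746.91)² + (-116.69)²) = 755.97 m.

756.0 m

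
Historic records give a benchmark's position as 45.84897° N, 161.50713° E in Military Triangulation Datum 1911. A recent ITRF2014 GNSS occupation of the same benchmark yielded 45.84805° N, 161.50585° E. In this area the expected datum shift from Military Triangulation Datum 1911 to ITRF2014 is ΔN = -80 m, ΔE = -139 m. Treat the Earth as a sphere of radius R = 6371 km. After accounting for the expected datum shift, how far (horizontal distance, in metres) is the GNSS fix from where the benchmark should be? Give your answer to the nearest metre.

Observed coordinate differences: Δφ = -0.00092°, Δλ = -0.00128°.
Converting to metres (1° lat = 111195 m, cos φ = 0.696552): observed ΔN = -102.3 m, observed ΔE = -99.1 m.
Subtracting the expected shift leaves a residual of -102.3 − (-80) = -22.3 m north and -99.1 − (-139) = 39.9 m east.
Residual distance = √((-22.3)² + 39.9²) = 45.7 m.

46 m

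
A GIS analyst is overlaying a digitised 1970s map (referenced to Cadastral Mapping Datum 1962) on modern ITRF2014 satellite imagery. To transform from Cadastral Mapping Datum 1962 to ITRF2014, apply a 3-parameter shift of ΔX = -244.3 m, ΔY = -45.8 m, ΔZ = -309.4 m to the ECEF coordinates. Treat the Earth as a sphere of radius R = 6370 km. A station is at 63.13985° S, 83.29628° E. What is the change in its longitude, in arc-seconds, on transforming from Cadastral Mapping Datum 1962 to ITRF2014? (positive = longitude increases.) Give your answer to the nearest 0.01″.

sin φ = -0.892112, cos φ = 0.451814, sin λ = 0.993163, cos λ = 0.116735.
East component: ΔE = −sin λ·ΔX + cos λ·ΔY = −(0.993163)(-244.3) + (0.116735)(-45.8) = 237.28 m.
1° of latitude spans πR/180 = 111177 m; at latitude φ, 1° of longitude spans that × cos φ = 50231.6 m, so Δλ = 237.28 / 50231.6 × 3600 = 17.006″.

Δλ = 17.01″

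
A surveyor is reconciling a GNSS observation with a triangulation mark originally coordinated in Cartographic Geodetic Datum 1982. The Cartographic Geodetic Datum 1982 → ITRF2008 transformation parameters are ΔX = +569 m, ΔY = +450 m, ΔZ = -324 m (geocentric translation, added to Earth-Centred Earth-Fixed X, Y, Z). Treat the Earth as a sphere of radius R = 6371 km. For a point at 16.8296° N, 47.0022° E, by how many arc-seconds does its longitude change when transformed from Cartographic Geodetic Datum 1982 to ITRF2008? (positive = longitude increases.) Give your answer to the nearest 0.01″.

Δλ = -3.70″

sin φ = 0.289526, cos φ = 0.957170, sin λ = 0.731380, cos λ = 0.681970.
East component: ΔE = −sin λ·ΔX + cos λ·ΔY = −(0.731380)(569) + (0.681970)(450) = -109.27 m.
1° of latitude spans πR/180 = 111195 m; at latitude φ, 1° of longitude spans that × cos φ = 106432.5 m, so Δλ = -109.27 / 106432.5 × 3600 = -3.696″.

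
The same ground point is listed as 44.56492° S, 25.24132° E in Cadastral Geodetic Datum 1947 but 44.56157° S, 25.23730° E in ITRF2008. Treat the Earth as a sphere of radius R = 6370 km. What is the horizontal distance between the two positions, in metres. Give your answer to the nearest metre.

490 m

Δφ = -44.56157° − -44.56492° = +0.00335°; Δλ = 25.23730° − 25.24132° = -0.00402°.
1° along a meridian = πR/180 = 111177 m.
ΔN = Δφ × 111177 = 372.4 m; ΔE = Δλ × 111177 × cos(-44.56492°) = -0.00402 × 111177 × 0.712456 = -318.4 m.
Distance = √(ΔE² + ΔN²) = √((-318.4)² + 372.4²) = 490.0 m.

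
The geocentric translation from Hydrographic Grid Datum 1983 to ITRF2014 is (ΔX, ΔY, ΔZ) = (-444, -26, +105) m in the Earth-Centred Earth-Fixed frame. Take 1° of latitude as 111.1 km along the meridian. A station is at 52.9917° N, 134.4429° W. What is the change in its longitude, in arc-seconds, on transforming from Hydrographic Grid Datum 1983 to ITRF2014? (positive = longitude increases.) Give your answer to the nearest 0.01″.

Δλ = -16.08″

sin φ = 0.798548, cos φ = 0.601931, sin λ = -0.713949, cos λ = -0.700198.
East component: ΔE = −sin λ·ΔX + cos λ·ΔY = −(-0.713949)(-444) + (-0.700198)(-26) = -298.79 m.
1° of latitude spans 111100 m; at latitude φ, 1° of longitude spans that × cos φ = 66874.5 m, so Δλ = -298.79 / 66874.5 × 3600 = -16.084″.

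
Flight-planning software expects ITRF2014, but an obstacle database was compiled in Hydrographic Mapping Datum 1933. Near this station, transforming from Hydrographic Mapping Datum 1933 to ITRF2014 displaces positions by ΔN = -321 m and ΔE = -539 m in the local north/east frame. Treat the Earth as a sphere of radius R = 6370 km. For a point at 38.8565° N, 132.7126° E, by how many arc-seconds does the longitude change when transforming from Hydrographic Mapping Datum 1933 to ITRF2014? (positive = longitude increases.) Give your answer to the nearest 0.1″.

Δλ = -22.4″

At latitude 38.8565°, cos φ = 0.778720.
One radian of longitude at latitude φ spans R cos φ, so Δλ = ΔE / (R cos φ) = -539.0 / (6370000 × 0.778720) = -1.0866e-04 rad = -22.413″.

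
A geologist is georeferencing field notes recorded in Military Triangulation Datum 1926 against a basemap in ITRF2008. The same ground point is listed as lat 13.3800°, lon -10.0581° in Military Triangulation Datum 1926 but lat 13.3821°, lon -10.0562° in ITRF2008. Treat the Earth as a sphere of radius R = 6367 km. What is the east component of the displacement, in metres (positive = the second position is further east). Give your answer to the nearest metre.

ΔE = 205 m

Δφ = 13.3821° − 13.3800° = +0.0021°; Δλ = -10.0562° − -10.0581° = +0.0019°.
1° along a meridian = πR/180 = 111125 m.
ΔN = Δφ × 111125 = 233.4 m; ΔE = Δλ × 111125 × cos(13.3800°) = +0.0019 × 111125 × 0.972857 = 205.4 m.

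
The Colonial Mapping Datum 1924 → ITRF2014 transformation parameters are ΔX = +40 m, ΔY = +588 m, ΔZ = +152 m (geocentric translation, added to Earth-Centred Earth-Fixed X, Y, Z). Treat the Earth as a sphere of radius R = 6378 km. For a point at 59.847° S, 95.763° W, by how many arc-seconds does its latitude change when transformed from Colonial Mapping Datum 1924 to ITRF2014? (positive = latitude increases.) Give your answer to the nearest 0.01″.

Δφ = -14.00″

sin φ = -0.864687, cos φ = 0.502311, sin λ = -0.994946, cos λ = -0.100414.
North component: ΔN = −sin φ cos λ·ΔX − sin φ sin λ·ΔY + cos φ·ΔZ = −(-0.864687)(-0.100414)(40) − (-0.864687)(-0.994946)(588) + (0.502311)(152) = -432.99 m.
1° of latitude spans πR/180 = 111317 m, so Δφ = -432.99 / 111317 × 3600 = -14.003″.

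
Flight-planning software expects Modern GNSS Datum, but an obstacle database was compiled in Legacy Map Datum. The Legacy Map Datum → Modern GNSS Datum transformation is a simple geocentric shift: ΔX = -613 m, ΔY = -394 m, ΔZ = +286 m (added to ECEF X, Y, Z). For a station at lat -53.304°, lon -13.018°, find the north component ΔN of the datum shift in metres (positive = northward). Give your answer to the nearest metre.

At φ = -53.304°, λ = -13.018°: sin φ = -0.801817, cos φ = 0.597569, sin λ = -0.225257, cos λ = 0.974299.
ΔN = −sin φ cos λ·ΔX − sin φ sin λ·ΔY + cos φ·ΔZ = −(-0.801817)(0.974299)(-613) − (-0.801817)(-0.225257)(-394) + (0.597569)(286) = -236.81 m.

ΔN = -237 m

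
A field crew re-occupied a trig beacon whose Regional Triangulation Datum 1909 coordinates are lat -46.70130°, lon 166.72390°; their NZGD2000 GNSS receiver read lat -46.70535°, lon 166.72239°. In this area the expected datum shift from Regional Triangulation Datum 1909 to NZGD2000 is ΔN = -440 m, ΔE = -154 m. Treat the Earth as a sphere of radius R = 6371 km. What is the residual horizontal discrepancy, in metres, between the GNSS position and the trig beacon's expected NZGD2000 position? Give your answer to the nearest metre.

40 m

Observed coordinate differences: Δφ = -0.00405°, Δλ = -0.00151°.
Converting to metres (1° lat = 111195 m, cos φ = 0.685802): observed ΔN = -450.3 m, observed ΔE = -115.1 m.
Subtracting the expected shift leaves a residual of -450.3 − (-440) = -10.3 m north and -115.1 − (-154) = 38.9 m east.
Residual distance = √((-10.3)² + 38.9²) = 40.2 m.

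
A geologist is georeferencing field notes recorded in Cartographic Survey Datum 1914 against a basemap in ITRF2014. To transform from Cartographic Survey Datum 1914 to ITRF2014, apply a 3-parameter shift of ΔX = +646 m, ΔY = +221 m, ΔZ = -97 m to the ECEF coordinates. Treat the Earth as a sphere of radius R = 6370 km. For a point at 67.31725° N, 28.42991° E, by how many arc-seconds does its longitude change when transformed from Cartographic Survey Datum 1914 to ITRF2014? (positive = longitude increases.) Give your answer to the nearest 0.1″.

sin φ = 0.922654, cos φ = 0.385628, sin λ = 0.476083, cos λ = 0.879400.
East component: ΔE = −sin λ·ΔX + cos λ·ΔY = −(0.476083)(646) + (0.879400)(221) = -113.20 m.
1° of latitude spans πR/180 = 111177 m; at latitude φ, 1° of longitude spans that × cos φ = 42873.2 m, so Δλ = -113.20 / 42873.2 × 3600 = -9.505″.

Δλ = -9.5″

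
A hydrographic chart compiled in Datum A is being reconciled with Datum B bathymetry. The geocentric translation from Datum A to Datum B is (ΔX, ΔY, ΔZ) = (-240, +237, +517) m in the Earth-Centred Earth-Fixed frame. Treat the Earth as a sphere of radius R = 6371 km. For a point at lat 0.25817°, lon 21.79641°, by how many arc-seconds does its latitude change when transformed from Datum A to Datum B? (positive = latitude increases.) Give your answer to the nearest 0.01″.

Δφ = 16.76″

sin φ = 0.004506, cos φ = 0.999990, sin λ = 0.371310, cos λ = 0.928509.
North component: ΔN = −sin φ cos λ·ΔX − sin φ sin λ·ΔY + cos φ·ΔZ = −(0.004506)(0.928509)(-240) − (0.004506)(0.371310)(237) + (0.999990)(517) = 517.60 m.
1° of latitude spans πR/180 = 111195 m, so Δφ = 517.60 / 111195 × 3600 = 16.758″.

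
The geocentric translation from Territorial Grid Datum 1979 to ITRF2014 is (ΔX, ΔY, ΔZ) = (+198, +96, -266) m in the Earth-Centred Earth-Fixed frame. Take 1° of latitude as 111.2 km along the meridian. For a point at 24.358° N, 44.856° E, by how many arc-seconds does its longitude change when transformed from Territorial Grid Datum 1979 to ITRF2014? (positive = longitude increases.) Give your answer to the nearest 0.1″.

sin φ = 0.412437, cos φ = 0.910986, sin λ = 0.705327, cos λ = 0.708882.
East component: ΔE = −sin λ·ΔX + cos λ·ΔY = −(0.705327)(198) + (0.708882)(96) = -71.60 m.
1° of latitude spans 111200 m; at latitude φ, 1° of longitude spans that × cos φ = 101301.7 m, so Δλ = -71.60 / 101301.7 × 3600 = -2.545″.

Δλ = -2.5″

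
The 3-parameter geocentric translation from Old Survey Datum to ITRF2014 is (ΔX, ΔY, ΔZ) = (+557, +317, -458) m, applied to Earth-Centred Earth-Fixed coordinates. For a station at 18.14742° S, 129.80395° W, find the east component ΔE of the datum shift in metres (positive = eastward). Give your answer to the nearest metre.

At φ = -18.14742°, λ = -129.80395°: sin φ = -0.311463, cos φ = 0.950258, sin λ = -0.768239, cos λ = -0.640163.
ΔE = −sin λ·ΔX + cos λ·ΔY = −(-0.768239)·(557) + (-0.640163)·(317) = 224.98 m.

ΔE = 225 m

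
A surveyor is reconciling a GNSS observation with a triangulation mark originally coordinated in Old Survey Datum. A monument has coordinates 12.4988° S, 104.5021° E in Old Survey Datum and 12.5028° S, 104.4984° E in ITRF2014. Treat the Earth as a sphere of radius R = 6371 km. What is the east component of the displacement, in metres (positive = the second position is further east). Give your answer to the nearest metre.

Δφ = -12.5028° − -12.4988° = -0.0040°; Δλ = 104.4984° − 104.5021° = -0.0037°.
1° along a meridian = πR/180 = 111195 m.
ΔN = Δφ × 111195 = -444.8 m; ΔE = Δλ × 111195 × cos(-12.4988°) = -0.0037 × 111195 × 0.976301 = -401.7 m.

ΔE = -402 m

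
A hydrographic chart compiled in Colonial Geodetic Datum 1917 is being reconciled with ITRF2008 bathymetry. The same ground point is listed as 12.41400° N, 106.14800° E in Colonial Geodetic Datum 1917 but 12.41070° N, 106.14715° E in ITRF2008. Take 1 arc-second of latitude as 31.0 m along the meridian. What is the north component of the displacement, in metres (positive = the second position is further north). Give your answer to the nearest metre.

ΔN = -368 m

Δφ = 12.41070° − 12.41400° = -0.00330°; Δλ = 106.14715° − 106.14800° = -0.00085°.
1° of latitude = 3600 × 31.00 = 111600 m.
ΔN = Δφ × 111600 = -368.3 m; ΔE = Δλ × 111600 × cos(12.41400°) = -0.00085 × 111600 × 0.976620 = -92.6 m.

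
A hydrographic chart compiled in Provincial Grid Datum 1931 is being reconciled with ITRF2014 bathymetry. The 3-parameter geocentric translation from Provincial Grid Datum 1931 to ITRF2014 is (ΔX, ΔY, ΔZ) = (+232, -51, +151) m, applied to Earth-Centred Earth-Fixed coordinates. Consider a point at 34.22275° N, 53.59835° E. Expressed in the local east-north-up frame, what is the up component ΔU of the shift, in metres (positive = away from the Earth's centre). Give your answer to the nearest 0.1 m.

ΔU = 164.8 m

The local up (radial) axis is (cos φ cos λ, cos φ sin λ, sin φ), giving ΔU = 113.841 − 33.941 + 84.924 = 164.82 m.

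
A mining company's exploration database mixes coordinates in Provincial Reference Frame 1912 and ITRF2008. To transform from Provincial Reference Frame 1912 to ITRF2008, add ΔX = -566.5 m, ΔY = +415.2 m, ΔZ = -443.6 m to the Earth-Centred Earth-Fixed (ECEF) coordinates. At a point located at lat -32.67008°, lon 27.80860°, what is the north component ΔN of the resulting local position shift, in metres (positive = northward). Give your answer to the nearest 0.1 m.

The local north axis is (−sin φ cos λ, −sin φ sin λ, cos φ), giving ΔN = -270.481 + 104.559 − 373.419 = -539.34 m.

ΔN = -539.3 m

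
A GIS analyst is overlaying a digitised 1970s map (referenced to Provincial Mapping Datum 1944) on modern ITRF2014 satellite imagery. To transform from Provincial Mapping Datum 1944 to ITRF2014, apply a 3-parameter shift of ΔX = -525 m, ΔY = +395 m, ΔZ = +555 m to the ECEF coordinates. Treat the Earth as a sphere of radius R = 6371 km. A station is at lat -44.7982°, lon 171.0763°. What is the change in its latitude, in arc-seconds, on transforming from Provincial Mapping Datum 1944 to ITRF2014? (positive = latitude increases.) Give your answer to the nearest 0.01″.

Δφ = 25.98″

sin φ = -0.704612, cos φ = 0.709593, sin λ = 0.155119, cos λ = -0.987896.
North component: ΔN = −sin φ cos λ·ΔX − sin φ sin λ·ΔY + cos φ·ΔZ = −(-0.704612)(-0.987896)(-525) − (-0.704612)(0.155119)(395) + (0.709593)(555) = 802.44 m.
1° of latitude spans πR/180 = 111195 m, so Δφ = 802.44 / 111195 × 3600 = 25.979″.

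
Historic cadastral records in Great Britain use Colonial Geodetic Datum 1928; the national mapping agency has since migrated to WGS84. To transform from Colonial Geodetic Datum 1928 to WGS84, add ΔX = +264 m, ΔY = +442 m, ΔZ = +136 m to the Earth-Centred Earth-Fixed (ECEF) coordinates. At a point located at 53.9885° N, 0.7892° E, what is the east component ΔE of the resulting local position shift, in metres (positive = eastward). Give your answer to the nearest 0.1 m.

At φ = 53.9885°, λ = 0.7892°: sin φ = 0.808899, cos φ = 0.587948, sin λ = 0.013774, cos λ = 0.999905.
ΔE = −sin λ·ΔX + cos λ·ΔY = −(0.013774)·(264) + (0.999905)·(442) = 438.32 m.

ΔE = 438.3 m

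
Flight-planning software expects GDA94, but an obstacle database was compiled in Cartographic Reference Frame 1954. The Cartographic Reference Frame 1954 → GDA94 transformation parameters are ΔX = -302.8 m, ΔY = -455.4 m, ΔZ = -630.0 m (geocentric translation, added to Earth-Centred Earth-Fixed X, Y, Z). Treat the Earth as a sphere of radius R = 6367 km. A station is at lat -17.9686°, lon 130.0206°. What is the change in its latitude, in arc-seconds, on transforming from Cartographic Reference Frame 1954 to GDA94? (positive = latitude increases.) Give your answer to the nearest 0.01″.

sin φ = -0.308496, cos φ = 0.951226, sin λ = 0.765813, cos λ = -0.643063.
North component: ΔN = −sin φ cos λ·ΔX − sin φ sin λ·ΔY + cos φ·ΔZ = −(-0.308496)(-0.643063)(-302.8) − (-0.308496)(0.765813)(-455.4) + (0.951226)(-630.0) = -646.79 m.
1° of latitude spans πR/180 = 111125 m, so Δφ = -646.79 / 111125 × 3600 = -20.953″.

Δφ = -20.95″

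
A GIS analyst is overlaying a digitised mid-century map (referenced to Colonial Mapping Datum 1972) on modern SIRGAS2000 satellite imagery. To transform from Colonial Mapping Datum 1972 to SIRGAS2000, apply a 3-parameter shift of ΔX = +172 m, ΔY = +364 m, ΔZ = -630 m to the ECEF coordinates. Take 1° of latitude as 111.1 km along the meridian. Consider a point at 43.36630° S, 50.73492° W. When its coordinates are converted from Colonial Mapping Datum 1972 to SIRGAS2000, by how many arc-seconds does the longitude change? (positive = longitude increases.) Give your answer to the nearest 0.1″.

Δλ = 16.2″

sin φ = -0.686660, cos φ = 0.726979, sin λ = -0.774226, cos λ = 0.632909.
East component: ΔE = −sin λ·ΔX + cos λ·ΔY = −(-0.774226)(172) + (0.632909)(364) = 363.55 m.
1° of latitude spans 111100 m; at latitude φ, 1° of longitude spans that × cos φ = 80767.3 m, so Δλ = 363.55 / 80767.3 × 3600 = 16.204″.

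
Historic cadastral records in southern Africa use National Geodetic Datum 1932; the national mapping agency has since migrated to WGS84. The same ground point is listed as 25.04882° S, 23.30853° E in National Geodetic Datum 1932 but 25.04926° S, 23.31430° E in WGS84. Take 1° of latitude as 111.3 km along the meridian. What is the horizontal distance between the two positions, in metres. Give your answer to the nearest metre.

584 m

Δφ = -25.04926° − -25.04882° = -0.00044°; Δλ = 23.31430° − 23.30853° = +0.00577°.
ΔN = Δφ × 111300 = -49.0 m; ΔE = Δλ × 111300 × cos(-25.04882°) = +0.00577 × 111300 × 0.905947 = 581.8 m.
Distance = √(ΔE² + ΔN²) = √(581.8² + (-49.0)²) = 583.9 m.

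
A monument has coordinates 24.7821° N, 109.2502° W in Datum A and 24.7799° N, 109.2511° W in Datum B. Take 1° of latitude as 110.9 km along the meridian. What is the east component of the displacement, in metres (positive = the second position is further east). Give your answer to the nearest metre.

ΔE = -91 m

Δφ = 24.7799° − 24.7821° = -0.0022°; Δλ = -109.2511° − -109.2502° = -0.0009°.
ΔN = Δφ × 110900 = -244.0 m; ΔE = Δλ × 110900 × cos(24.7821°) = -0.0009 × 110900 × 0.907908 = -90.6 m.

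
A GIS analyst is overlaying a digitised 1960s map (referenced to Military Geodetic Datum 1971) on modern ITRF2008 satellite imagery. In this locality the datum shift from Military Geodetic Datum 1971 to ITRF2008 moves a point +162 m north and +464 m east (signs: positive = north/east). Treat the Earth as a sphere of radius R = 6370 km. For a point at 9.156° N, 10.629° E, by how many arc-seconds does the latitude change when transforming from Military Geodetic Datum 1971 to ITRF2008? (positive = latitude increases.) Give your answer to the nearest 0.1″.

On a sphere of radius R, 1 rad of latitude = R, so Δφ = ΔN / R = 162.0 / 6370000 = 2.5432e-05 rad = 5.246″.

Δφ = 5.2″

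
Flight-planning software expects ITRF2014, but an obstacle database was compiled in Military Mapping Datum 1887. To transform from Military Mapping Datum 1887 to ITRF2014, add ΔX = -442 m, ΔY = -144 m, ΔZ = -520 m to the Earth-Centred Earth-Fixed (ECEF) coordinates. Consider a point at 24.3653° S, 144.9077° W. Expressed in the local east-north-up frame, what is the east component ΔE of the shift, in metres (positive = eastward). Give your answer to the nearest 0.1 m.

The local east axis at (φ, λ) is (−sin λ, cos λ, 0), so ΔE = −sin(-144.9077°)·(-442) + cos(-144.9077°)·(-144) = -136.28 m.

ΔE = -136.3 m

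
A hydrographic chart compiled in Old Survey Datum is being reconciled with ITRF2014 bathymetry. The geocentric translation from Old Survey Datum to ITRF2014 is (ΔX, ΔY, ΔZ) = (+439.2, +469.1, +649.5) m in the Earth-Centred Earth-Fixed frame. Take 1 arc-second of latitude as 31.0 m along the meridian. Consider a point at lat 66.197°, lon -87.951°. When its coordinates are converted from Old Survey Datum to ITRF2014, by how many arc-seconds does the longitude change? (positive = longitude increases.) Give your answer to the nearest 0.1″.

sin φ = 0.914939, cos φ = 0.403593, sin λ = -0.999361, cos λ = 0.035754.
East component: ΔE = −sin λ·ΔX + cos λ·ΔY = −(-0.999361)(439.2) + (0.035754)(469.1) = 455.69 m.
1° of latitude spans 3600 × 31.00 = 111600 m; at latitude φ, 1° of longitude spans that × cos φ = 45041.0 m, so Δλ = 455.69 / 45041.0 × 3600 = 36.422″.

Δλ = 36.4″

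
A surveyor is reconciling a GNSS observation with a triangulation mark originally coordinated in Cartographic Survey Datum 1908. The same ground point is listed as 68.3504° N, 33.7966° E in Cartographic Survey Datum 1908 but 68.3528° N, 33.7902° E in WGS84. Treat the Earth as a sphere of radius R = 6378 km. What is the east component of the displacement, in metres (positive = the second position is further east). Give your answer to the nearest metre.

Δφ = 68.3528° − 68.3504° = +0.0024°; Δλ = 33.7902° − 33.7966° = -0.0064°.
1° along a meridian = πR/180 = 111317 m.
ΔN = Δφ × 111317 = 267.2 m; ΔE = Δλ × 111317 × cos(68.3504°) = -0.0064 × 111317 × 0.368929 = -262.8 m.

ΔE = -263 m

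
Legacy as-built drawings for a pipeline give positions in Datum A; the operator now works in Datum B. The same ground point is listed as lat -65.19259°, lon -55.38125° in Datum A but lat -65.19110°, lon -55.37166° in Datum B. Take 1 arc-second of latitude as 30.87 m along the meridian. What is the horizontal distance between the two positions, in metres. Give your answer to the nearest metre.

477 m

Δφ = -65.19110° − -65.19259° = +0.00149°; Δλ = -55.37166° − -55.38125° = +0.00959°.
1° of latitude = 3600 × 30.87 = 111132 m.
ΔN = Δφ × 111132 = 165.6 m; ΔE = Δλ × 111132 × cos(-65.19259°) = +0.00959 × 111132 × 0.419569 = 447.2 m.
Distance = √(ΔE² + ΔN²) = √(447.2² + 165.6²) = 476.8 m.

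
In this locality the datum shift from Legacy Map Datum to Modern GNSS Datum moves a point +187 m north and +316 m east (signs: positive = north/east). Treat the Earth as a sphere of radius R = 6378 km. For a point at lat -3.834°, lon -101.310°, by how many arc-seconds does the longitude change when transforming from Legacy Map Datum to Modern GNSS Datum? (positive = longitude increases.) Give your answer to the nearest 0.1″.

At latitude -3.834°, cos φ = 0.997762.
One radian of longitude at latitude φ spans R cos φ, so Δλ = ΔE / (R cos φ) = 316.0 / (6378000 × 0.997762) = 4.9656e-05 rad = 10.242″.

Δλ = 10.2″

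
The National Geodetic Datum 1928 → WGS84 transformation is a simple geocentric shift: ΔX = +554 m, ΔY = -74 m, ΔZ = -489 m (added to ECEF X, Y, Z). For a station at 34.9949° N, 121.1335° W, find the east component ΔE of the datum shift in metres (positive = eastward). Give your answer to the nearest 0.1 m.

The local east axis at (φ, λ) is (−sin λ, cos λ, 0), so ΔE = −sin(-121.1335°)·554 + cos(-121.1335°)·(-74) = 512.47 m.

ΔE = 512.5 m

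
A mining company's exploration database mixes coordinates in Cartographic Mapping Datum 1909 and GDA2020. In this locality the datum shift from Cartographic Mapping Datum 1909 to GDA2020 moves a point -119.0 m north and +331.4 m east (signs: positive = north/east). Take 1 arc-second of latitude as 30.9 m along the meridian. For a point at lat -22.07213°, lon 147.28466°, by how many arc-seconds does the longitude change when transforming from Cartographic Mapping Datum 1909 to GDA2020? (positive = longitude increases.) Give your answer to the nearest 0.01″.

At latitude -22.07213°, cos φ = 0.926712.
1″ of longitude at this latitude = 30.90 × cos φ = 28.6354 m, so Δλ = 331.4 / 28.6354 = 11.573″.

Δλ = 11.57″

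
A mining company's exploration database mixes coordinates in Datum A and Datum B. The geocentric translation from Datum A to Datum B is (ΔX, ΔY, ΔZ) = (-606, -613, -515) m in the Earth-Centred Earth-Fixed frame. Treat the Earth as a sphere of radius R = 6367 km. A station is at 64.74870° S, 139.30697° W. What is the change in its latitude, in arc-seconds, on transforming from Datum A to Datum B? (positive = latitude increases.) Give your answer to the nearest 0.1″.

Δφ = 18.1″

sin φ = -0.904445, cos φ = 0.426589, sin λ = -0.652006, cos λ = -0.758214.
North component: ΔN = −sin φ cos λ·ΔX − sin φ sin λ·ΔY + cos φ·ΔZ = −(-0.904445)(-0.758214)(-606) − (-0.904445)(-0.652006)(-613) + (0.426589)(-515) = 557.37 m.
1° of latitude spans πR/180 = 111125 m, so Δφ = 557.37 / 111125 × 3600 = 18.056″.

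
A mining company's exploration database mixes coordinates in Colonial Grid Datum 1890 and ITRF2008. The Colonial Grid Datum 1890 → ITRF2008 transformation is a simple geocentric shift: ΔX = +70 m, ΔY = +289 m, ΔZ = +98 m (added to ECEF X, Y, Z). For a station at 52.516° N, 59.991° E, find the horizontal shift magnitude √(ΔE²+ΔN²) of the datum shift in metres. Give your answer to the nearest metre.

At φ = 52.516°, λ = 59.991°: sin φ = 0.793523, cos φ = 0.608540, sin λ = 0.865947, cos λ = 0.500136.
ΔE = −sin λ·ΔX + cos λ·ΔY = −(0.865947)·(70) + (0.500136)·(289) = 83.92 m.
ΔN = −sin φ cos λ·ΔX − sin φ sin λ·ΔY + cos φ·ΔZ = −(0.793523)(0.500136)(70) − (0.793523)(0.865947)(289) + (0.608540)(98) = -166.73 m.
Horizontal magnitude = √(ΔE² + ΔN²) = √(83.92² + (-166.73)²) = 186.66 m.

187 m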